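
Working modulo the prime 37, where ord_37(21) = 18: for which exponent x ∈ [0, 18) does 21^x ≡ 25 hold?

Successive powers of 21 modulo 37:
  21^0=1  21^1=21  21^2=34  21^3=11  21^4=9  21^5=4
  21^6=10  21^7=25
So 21^7 ≡ 25 (mod 37), giving x = 7.

7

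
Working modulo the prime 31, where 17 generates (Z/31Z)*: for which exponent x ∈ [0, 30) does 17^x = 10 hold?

2

Successive powers of 17 modulo 31:
  17^0=1  17^1=17  17^2=10
So 17^2 ≡ 10 (mod 31), giving x = 2.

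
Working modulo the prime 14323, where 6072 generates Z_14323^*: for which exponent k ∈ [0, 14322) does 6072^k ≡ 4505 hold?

4749

Baby-step giant-step with m = ceil(sqrt(14322)) = 120.
Baby table (6072^j mod 14323 for j=0..119):
  0:1  1:6072  2:1782  3:6439  4:10141  5:1575  6:9959  7:13665
  8:741  9:1930  10:2746  11:1740  12:9229  13:6912  14:3274  15:13727
  16:4807  17:12153  18:920  19:270  20:6618  21:8481  22:5447  23:2377
  24:9883  25:10529  26:8539  27:13871  28:5472  29:10947  30:11464  31:13951
  32:4250  33:10277  34:10956  35:8820  36:1343  37:4909  38:1285  39:10808
  40:12513  41:9744  42:11578  43:4332  44:6876  45:13850  46:6867  47:2171
  48:5152  49:1512  50:14144  51:1660  52:10451  53:7582  54:3782  55:4535
  56:7714  57:3198  58:10591  59:12605  60:9771  61:3646  62:9477  63:8853
  64:1197  65:6423  66:13250  67:1709  68:7196  69:8962  70:4187  71:139
  72:13274  73:4207  74:6995  75:5945  76:4080  77:9293  78:8799  79:2738
  80:10456  81:9296  82:12692  83:8084  84:1127  85:11073  86:3094  87:9315
  88:13476  89:13296  90:8884  91:3230  92:4373  93:12337  94:974  95:13052
  96:2585  97:12435  98:8787  99:1489  100:3395  101:3643  102:5584  103:3507
  104:10526  105:4646  106:8525  107:478  108:9170  109:6739  110:12720  111:6224
  112:8054  113:5166  114:582  115:10446  116:5868  117:9195  118:986  119:14301
Giant step factor: 6072^(-120) ≡ 8584 (mod 14323).
Scan 4505·8584^i mod 14323 for i = 0, 1, …:
  i=0: 4505   i=1: 13143   i=2: 11564   i=3: 6986
  i=4: 11746   i=5: 8067   i=6: 9746   i=7: 13344
  i=8: 3865   i=9: 5092     …   i=38: 8147
  i=39: 8962
Match at i=39, j=69: k = 39·120 + 69 = 4749.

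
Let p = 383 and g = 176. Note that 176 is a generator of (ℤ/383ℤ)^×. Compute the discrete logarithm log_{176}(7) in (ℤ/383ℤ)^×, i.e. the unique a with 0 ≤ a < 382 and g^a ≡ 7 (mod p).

234

Baby-step giant-step with m = ceil(sqrt(382)) = 20.
Baby table (176^j mod 383 for j=0..19):
  0:1  1:176  2:336  3:154  4:294  5:39  6:353  7:82
  8:261  9:359  10:372  11:362  12:134  13:221  14:213  15:337
  16:330  17:247  18:193  19:264
Giant step factor: 176^(-20) ≡ 19 (mod 383).
Scan 7·19^i mod 383 for i = 0, 1, …:
  i=0: 7   i=1: 133   i=2: 229   i=3: 138
  i=4: 324   i=5: 28   i=6: 149   i=7: 150
  i=8: 169   i=9: 147   i=10: 112   i=11: 213
Match at i=11, j=14: a = 11·20 + 14 = 234.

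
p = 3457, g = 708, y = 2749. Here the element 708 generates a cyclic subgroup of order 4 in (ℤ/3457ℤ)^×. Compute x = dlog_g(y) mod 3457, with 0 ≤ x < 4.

Successive powers of 708 modulo 3457:
  708^0=1  708^1=708  708^2=3456  708^3=2749
So 708^3 ≡ 2749 (mod 3457), giving x = 3.

3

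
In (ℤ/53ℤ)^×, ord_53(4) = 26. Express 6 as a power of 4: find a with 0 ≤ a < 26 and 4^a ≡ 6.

9

Successive powers of 4 modulo 53:
  4^0=1  4^1=4  4^2=16  4^3=11  4^4=44  4^5=17
  4^6=15  4^7=7  4^8=28  4^9=6
So 4^9 ≡ 6 (mod 53), giving a = 9.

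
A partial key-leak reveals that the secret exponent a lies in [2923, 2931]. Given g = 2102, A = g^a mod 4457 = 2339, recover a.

2926

Compute 2102^2923 mod 4457 = 2170, then multiply by 2102 repeatedly:
  2102^2923=2170  2102^2924=1829  2102^2925=2624  2102^2926=2339
Found 2339 at exponent 2926.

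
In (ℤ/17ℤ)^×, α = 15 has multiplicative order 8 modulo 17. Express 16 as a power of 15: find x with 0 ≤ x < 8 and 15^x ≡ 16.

4

Successive powers of 15 modulo 17:
  15^0=1  15^1=15  15^2=4  15^3=9  15^4=16
So 15^4 ≡ 16 (mod 17), giving x = 4.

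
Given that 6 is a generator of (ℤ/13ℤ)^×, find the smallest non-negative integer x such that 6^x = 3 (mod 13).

8

Successive powers of 6 modulo 13:
  6^0=1  6^1=6  6^2=10  6^3=8  6^4=9  6^5=2
  6^6=12  6^7=7  6^8=3
So 6^8 ≡ 3 (mod 13), giving x = 8.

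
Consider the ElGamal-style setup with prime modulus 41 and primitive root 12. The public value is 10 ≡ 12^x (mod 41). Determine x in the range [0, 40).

24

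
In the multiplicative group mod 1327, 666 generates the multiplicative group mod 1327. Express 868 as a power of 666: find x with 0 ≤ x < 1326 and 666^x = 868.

Baby-step giant-step with m = ceil(sqrt(1326)) = 37.
Baby table (666^j mod 1327 for j=0..36):
  0:1  1:666  2:338  3:845  4:122  5:305  6:99  7:911
  8:287  9:54  10:135  11:1001  12:512  13:1280  14:546  15:38
  16:95  17:901  18:262  19:655  20:974  21:1108  22:116  23:290
  24:725  25:1149  26:882  27:878  28:868  29:843  30:117  31:956
  32:1063  33:667  34:1004  35:1183  36:967
Giant step factor: 666^(-37) ≡ 1125 (mod 1327).
Scan 868·1125^i mod 1327 for i = 0, 1, …:
  i=0: 868
Match at i=0, j=28: x = 0·37 + 28 = 28.

28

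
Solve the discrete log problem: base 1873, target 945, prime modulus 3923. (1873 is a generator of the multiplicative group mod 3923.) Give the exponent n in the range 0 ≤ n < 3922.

895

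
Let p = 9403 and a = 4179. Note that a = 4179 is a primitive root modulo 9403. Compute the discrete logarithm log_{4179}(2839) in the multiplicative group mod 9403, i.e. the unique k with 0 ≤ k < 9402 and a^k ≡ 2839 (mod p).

1218

Baby-step giant-step with m = ceil(sqrt(9402)) = 97.
Baby table (4179^j mod 9403 for j=0..96):
  0:1  1:4179  2:2670  3:5972  4:1426  5:7155  6:8608  7:6357
  8:2428  9:775  10:4093  11:590  12:2024  13:4999  14:6758  15:4473
  16:8906  17:1100  18:8236  19:3264  20:5906  21:7702  22:189  23:9382
  24:6271  25:348  26:6230  27:7666  28:193  29:7292  30:7548  31:5430
  32:2531  33:8077  34:6416  35:4511  36:7857  37:8530  38:97  39:1034
  40:5109  41:5701  42:6680  43:7616  44:7512  45:5434  46:441  47:9354
  48:2095  49:812  50:8268  51:5350  52:6719  53:1343  54:8209  55:3267
  56:9040  57:6309  58:8702  59:4257  60:8930  61:7366  62:6495  63:5547
  64:2518  65:765  66:9318  67:2099  68:8125  69:142  70:1029  71:3020
  72:1754  73:5029  74:486  75:9349  76:6  77:6268  78:6617  79:7623
  80:8556  81:5318  82:4633  83:530  84:5165  85:4650  86:5752  87:3540
  88:2741  89:1785  90:2936  91:8032  92:6421  93:6600  94:2401  95:778
  96:7227
Giant step factor: 4179^(-97) ≡ 7143 (mod 9403).
Scan 2839·7143^i mod 9403 for i = 0, 1, …:
  i=0: 2839   i=1: 6109   i=2: 6667   i=3: 5589
  i=4: 6492   i=5: 6163   i=6: 6866   i=7: 7193
  i=8: 1607   i=9: 7141   i=10: 6291   i=11: 9079
  i=12: 8209
Match at i=12, j=54: k = 12·97 + 54 = 1218.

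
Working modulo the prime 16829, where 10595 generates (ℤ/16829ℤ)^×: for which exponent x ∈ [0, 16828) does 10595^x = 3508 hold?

Baby-step giant-step with m = ceil(sqrt(16828)) = 130.
Baby table (10595^j mod 16829 for j=0..129):
  0:1  1:10595  2:4595  3:14557  4:10459  5:10969  6:12310  7:16529
  8:2181  9:1478  10:8440  11:9323  12:7784  13:9380  14:5855  15:2031
  16:10983  17:9179  18:13543  19:4031  20:13272  21:10545  22:13373  23:3584
  24:6256  25:9718  26:2388  27:6873  28:352  29:10231  30:1856  31:8048
  32:12846  33:7247  34:8067  35:12203  36:10407  37:15386  38:8976  39:41
  40:13670  41:3276  42:7822  43:8094  44:12175  45:16669  46:4529  47:5276
  48:10111  49:9460  50:12005  51:16222  52:14342  53:4449  54:15955  55:12749
  56:6101  57:16735  58:13810  59:5624  60:11620  61:9765  62:12312  63:4061
  64:11371  65:13763  66:12529  67:14432  68:15575  69:8780  70:10217  71:4987
  72:11034  73:10996  74:12282  75:5962  76:8153  77:14607  78:1681  79:5113
  80:16513  81:951  82:12103  83:11134  84:10269  85:570  86:14368  87:10655
  88:793  89:4164  90:8771  91:15836  92:14119  93:14653  94:1010  95:14535
  96:12975  97:10853  98:11807  99:5208  100:13298  101:16751  102:15040  103:11828
  104:8926  105:8819  106:2697  107:15902  108:6571  109:15001  110:2519  111:14840
  112:13282  113:15521  114:8836  115:14522  116:9872  117:1605  118:7685  119:3873
  120:5333  121:8182  122:2111  123:304  124:6541  125:73  126:16130  127:15684
  128:2434  129:6202
Giant step factor: 10595^(-130) ≡ 3039 (mod 16829).
Scan 3508·3039^i mod 16829 for i = 0, 1, …:
  i=0: 3508   i=1: 8055   i=2: 9779   i=3: 15196
  i=4: 1868   i=5: 5479   i=6: 6800   i=7: 16017
  i=8: 6195   i=9: 11783     …   i=53: 6084
  i=54: 11034
Match at i=54, j=72: x = 54·130 + 72 = 7092.

7092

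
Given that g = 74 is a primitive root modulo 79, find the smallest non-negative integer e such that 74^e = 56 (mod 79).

13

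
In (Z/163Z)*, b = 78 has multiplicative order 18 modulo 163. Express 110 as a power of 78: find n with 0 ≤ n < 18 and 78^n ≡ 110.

Successive powers of 78 modulo 163:
  78^0=1  78^1=78  78^2=53  78^3=59  78^4=38  78^5=30
  78^6=58  78^7=123  78^8=140  78^9=162  78^10=85  78^11=110
So 78^11 ≡ 110 (mod 163), giving n = 11.

11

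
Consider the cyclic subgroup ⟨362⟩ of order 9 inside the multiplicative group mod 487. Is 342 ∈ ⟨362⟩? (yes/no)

no

⟨362⟩ has order 9; its elements mod 487 are {1, 41, 187, 220, 232, 254, 259, 362, 392}.
342 is not in this set.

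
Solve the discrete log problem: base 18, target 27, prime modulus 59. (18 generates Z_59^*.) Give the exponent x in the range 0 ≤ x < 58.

48

Baby-step giant-step with m = ceil(sqrt(58)) = 8.
Baby table (18^j mod 59 for j=0..7):
  0:1  1:18  2:29  3:50  4:15  5:34  6:22  7:42
Giant step factor: 18^(-8) ≡ 16 (mod 59).
Scan 27·16^i mod 59 for i = 0, 1, …:
  i=0: 27   i=1: 19   i=2: 9   i=3: 26
  i=4: 3   i=5: 48   i=6: 1
Match at i=6, j=0: x = 6·8 + 0 = 48.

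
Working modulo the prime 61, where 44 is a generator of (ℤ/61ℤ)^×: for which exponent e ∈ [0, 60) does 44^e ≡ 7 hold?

Baby-step giant-step with m = ceil(sqrt(60)) = 8.
Baby table (44^j mod 61 for j=0..7):
  0:1  1:44  2:45  3:28  4:12  5:40  6:52  7:31
Giant step factor: 44^(-8) ≡ 25 (mod 61).
Scan 7·25^i mod 61 for i = 0, 1, …:
  i=0: 7   i=1: 53   i=2: 44
Match at i=2, j=1: e = 2·8 + 1 = 17.

17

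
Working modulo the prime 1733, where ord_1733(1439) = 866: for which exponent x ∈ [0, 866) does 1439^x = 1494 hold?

591

Baby-step giant-step with m = ceil(sqrt(866)) = 30.
Baby table (1439^j mod 1733 for j=0..29):
  0:1  1:1439  2:1519  3:528  4:738  5:1386  6:1504  7:1472
  8:482  9:398  10:832  11:1478  12:451  13:847  14:534  15:707
  16:102  17:1206  18:701  19:133  20:757  21:999  22:904  23:1106
  24:640  25:737  26:1680  27:1718  28:944  29:1477
Giant step factor: 1439^(-30) ≡ 542 (mod 1733).
Scan 1494·542^i mod 1733 for i = 0, 1, …:
  i=0: 1494   i=1: 437   i=2: 1166   i=3: 1160
  i=4: 1374   i=5: 1251   i=6: 439   i=7: 517
  i=8: 1201   i=9: 1067     …   i=18: 798
  i=19: 999
Match at i=19, j=21: x = 19·30 + 21 = 591.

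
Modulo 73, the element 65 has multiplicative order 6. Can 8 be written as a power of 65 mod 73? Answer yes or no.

yes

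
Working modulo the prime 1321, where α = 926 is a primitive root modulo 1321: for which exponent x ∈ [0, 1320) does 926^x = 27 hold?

Baby-step giant-step with m = ceil(sqrt(1320)) = 37.
Baby table (926^j mod 1321 for j=0..36):
  0:1  1:926  2:147  3:59  4:473  5:747  6:839  7:166
  8:480  9:624  10:547  11:579  12:1149  13:569  14:1136  15:420
  16:546  17:974  18:1002  19:510  20:663  21:994  22:1028  23:808
  24:522  25:1207  26:116  27:415  28:1200  29:239  30:707  31:787
  32:891  33:762  34:198  35:1050  36:44
Giant step factor: 926^(-37) ≡ 485 (mod 1321).
Scan 27·485^i mod 1321 for i = 0, 1, …:
  i=0: 27   i=1: 1206   i=2: 1028
Match at i=2, j=22: x = 2·37 + 22 = 96.

96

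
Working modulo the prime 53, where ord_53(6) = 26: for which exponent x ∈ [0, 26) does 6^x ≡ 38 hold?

5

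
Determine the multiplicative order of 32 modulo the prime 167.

The order of 32 must divide p − 1 = 166 = 2 · 83.
Divisors: 1, 2, 83, 166.
Check each in increasing order: 32^1 ≡ 32;  32^2 ≡ 22;  32^83 ≡ 1.
Smallest exponent giving 1 is 83.

83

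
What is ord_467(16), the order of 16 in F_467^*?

The order of 16 must divide p − 1 = 466 = 2 · 233.
Divisors: 1, 2, 233, 466.
Check each in increasing order: 16^1 ≡ 16;  16^2 ≡ 256;  16^233 ≡ 1.
Smallest exponent giving 1 is 233.

233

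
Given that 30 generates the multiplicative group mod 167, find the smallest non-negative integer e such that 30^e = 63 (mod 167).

124

Baby-step giant-step with m = ceil(sqrt(166)) = 13.
Baby table (30^j mod 167 for j=0..12):
  0:1  1:30  2:65  3:113  4:50  5:164  6:77  7:139
  8:162  9:17  10:9  11:103  12:84
Giant step factor: 30^(-13) ≡ 78 (mod 167).
Scan 63·78^i mod 167 for i = 0, 1, …:
  i=0: 63   i=1: 71   i=2: 27   i=3: 102
  i=4: 107   i=5: 163   i=6: 22   i=7: 46
  i=8: 81   i=9: 139
Match at i=9, j=7: e = 9·13 + 7 = 124.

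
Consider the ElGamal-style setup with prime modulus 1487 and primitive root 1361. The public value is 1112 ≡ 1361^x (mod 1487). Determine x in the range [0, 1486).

1088

Baby-step giant-step with m = ceil(sqrt(1486)) = 39.
Baby table (1361^j mod 1487 for j=0..38):
  0:1  1:1361  2:1006  3:1126  4:876  5:1149  6:952  7:495
  8:84  9:1312  10:1232  11:903  12:721  13:1348  14:1157  15:1431
  16:1108  17:170  18:885  19:15  20:1084  21:220  22:533  23:1244
  24:878  25:897  26:1477  27:1260  28:349  29:636  30:162  31:406
  32:889  33:998  34:647  35:263  36:1063  37:1379  38:225
Giant step factor: 1361^(-39) ≡ 1441 (mod 1487).
Scan 1112·1441^i mod 1487 for i = 0, 1, …:
  i=0: 1112   i=1: 893   i=2: 558   i=3: 1098
  i=4: 50   i=5: 674   i=6: 223   i=7: 151
  i=8: 489   i=9: 1298     …   i=26: 1255
  i=27: 263
Match at i=27, j=35: x = 27·39 + 35 = 1088.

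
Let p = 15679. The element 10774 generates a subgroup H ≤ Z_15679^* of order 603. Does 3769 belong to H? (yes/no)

yes

3769 ∈ ⟨10774⟩ iff 3769^603 ≡ 1 (mod 15679), since |⟨10774⟩| = 603.
3769^603 mod 15679 = 1.
Since 1 = 1, 3769 lies in the subgroup.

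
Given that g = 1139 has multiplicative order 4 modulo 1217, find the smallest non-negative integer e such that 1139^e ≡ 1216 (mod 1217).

Successive powers of 1139 modulo 1217:
  1139^0=1  1139^1=1139  1139^2=1216
So 1139^2 ≡ 1216 (mod 1217), giving e = 2.

2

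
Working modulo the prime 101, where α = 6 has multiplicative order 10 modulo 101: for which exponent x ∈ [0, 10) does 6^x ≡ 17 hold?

9

Successive powers of 6 modulo 101:
  6^0=1  6^1=6  6^2=36  6^3=14  6^4=84  6^5=100
  6^6=95  6^7=65  6^8=87  6^9=17
So 6^9 ≡ 17 (mod 101), giving x = 9.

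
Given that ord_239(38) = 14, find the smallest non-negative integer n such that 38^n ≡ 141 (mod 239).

3

Successive powers of 38 modulo 239:
  38^0=1  38^1=38  38^2=10  38^3=141
So 38^3 ≡ 141 (mod 239), giving n = 3.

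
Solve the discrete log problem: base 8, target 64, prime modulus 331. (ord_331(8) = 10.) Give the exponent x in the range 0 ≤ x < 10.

2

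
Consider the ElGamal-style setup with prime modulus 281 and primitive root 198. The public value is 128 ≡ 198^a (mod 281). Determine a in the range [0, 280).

Baby-step giant-step with m = ceil(sqrt(280)) = 17.
Baby table (198^j mod 281 for j=0..16):
  0:1  1:198  2:145  3:48  4:231  5:216  6:56  7:129
  8:252  9:159  10:10  11:13  12:45  13:199  14:62  15:193
  16:279
Giant step factor: 198^(-17) ≡ 259 (mod 281).
Scan 128·259^i mod 281 for i = 0, 1, …:
  i=0: 128   i=1: 275   i=2: 132   i=3: 187
  i=4: 101   i=5: 26   i=6: 271   i=7: 220
  i=8: 218   i=9: 262     …   i=13: 176
  i=14: 62
Match at i=14, j=14: a = 14·17 + 14 = 252.

252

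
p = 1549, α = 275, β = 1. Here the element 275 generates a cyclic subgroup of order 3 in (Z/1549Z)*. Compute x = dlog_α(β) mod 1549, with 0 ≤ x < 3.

0

Successive powers of 275 modulo 1549:
  275^0=1
So 275^0 ≡ 1 (mod 1549), giving x = 0.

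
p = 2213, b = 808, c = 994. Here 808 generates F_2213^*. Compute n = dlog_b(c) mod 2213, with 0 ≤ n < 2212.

Baby-step giant-step with m = ceil(sqrt(2212)) = 48.
Baby table (808^j mod 2213 for j=0..47):
  0:1  1:808  2:29  3:1302  4:841  5:137  6:46  7:1760
  8:1334  9:141  10:1065  11:1876  12:2116  13:1292  14:1613  15:2060
  16:304  17:2202  18:2177  19:1894  20:1169  21:1814  22:706  23:1707
  24:557  25:817  26:662  27:1563  28:1494  29:1067  30:1279  31:2174
  32:1683  33:1082  34:121  35:396  36:1296  37:419  38:2176  39:1086
  40:1140  41:512  42:2078  43:1570  44:511  45:1270  46:1541  47:1422
Giant step factor: 808^(-48) ≡ 423 (mod 2213).
Scan 994·423^i mod 2213 for i = 0, 1, …:
  i=0: 994   i=1: 2205   i=2: 1042   i=3: 379
  i=4: 981   i=5: 1132   i=6: 828   i=7: 590
  i=8: 1714   i=9: 1371     …   i=38: 1661
  i=39: 1082
Match at i=39, j=33: n = 39·48 + 33 = 1905.

1905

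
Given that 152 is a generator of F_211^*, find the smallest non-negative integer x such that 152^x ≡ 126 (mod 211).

178

Baby-step giant-step with m = ceil(sqrt(210)) = 15.
Baby table (152^j mod 211 for j=0..14):
  0:1  1:152  2:105  3:135  4:53  5:38  6:79  7:192
  8:66  9:115  10:178  11:48  12:122  13:187  14:150
Giant step factor: 152^(-15) ≡ 88 (mod 211).
Scan 126·88^i mod 211 for i = 0, 1, …:
  i=0: 126   i=1: 116   i=2: 80   i=3: 77
  i=4: 24   i=5: 2   i=6: 176   i=7: 85
  i=8: 95   i=9: 131   i=10: 134   i=11: 187
Match at i=11, j=13: x = 11·15 + 13 = 178.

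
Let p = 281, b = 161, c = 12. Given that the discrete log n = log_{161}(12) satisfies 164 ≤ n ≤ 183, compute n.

171

Compute 161^164 mod 281 = 170, then multiply by 161 repeatedly:
  161^164=170  161^165=113  161^166=209  161^167=210  161^168=90
  161^169=159  161^170=28  161^171=12
Found 12 at exponent 171.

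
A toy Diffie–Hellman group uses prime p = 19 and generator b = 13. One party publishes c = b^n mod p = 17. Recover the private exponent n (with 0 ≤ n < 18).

2

Successive powers of 13 modulo 19:
  13^0=1  13^1=13  13^2=17
So 13^2 ≡ 17 (mod 19), giving n = 2.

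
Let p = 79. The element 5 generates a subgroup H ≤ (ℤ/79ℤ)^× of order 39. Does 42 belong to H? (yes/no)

42 ∈ ⟨5⟩ iff 42^39 ≡ 1 (mod 79), since |⟨5⟩| = 39.
42^39 mod 79 = 1.
Since 1 = 1, 42 lies in the subgroup.

yes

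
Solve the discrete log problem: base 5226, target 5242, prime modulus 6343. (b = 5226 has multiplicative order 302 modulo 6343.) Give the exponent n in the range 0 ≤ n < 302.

169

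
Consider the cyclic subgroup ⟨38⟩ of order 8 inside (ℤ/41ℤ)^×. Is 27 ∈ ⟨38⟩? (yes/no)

yes

27 ∈ ⟨38⟩ iff 27^8 ≡ 1 (mod 41), since |⟨38⟩| = 8.
27^8 mod 41 = 1.
Since 1 = 1, 27 lies in the subgroup.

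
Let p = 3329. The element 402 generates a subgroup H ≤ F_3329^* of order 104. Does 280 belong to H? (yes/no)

280 ∈ ⟨402⟩ iff 280^104 ≡ 1 (mod 3329), since |⟨402⟩| = 104.
280^104 mod 3329 = 2642.
Since 2642 ≠ 1, 280 does not lie in the subgroup.

no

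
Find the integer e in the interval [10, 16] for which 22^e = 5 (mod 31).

Compute 22^10 mod 31 = 5, then multiply by 22 repeatedly:
  22^10=5
Found 5 at exponent 10.

10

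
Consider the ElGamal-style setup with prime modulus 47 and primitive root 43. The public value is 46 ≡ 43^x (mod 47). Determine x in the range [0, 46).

23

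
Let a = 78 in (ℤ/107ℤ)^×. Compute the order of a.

106

The order of 78 must divide p − 1 = 106 = 2 · 53.
Divisors: 1, 2, 53, 106.
Check each in increasing order: 78^1 ≡ 78;  78^2 ≡ 92;  78^53 ≡ 106;  78^106 ≡ 1.
Smallest exponent giving 1 is 106.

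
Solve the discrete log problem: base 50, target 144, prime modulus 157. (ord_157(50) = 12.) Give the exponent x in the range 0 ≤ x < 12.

Successive powers of 50 modulo 157:
  50^0=1  50^1=50  50^2=145  50^3=28  50^4=144
So 50^4 ≡ 144 (mod 157), giving x = 4.

4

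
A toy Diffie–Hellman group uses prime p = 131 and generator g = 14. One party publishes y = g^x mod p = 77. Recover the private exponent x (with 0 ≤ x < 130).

Baby-step giant-step with m = ceil(sqrt(130)) = 12.
Baby table (14^j mod 131 for j=0..11):
  0:1  1:14  2:65  3:124  4:33  5:69  6:49  7:31
  8:41  9:50  10:45  11:106
Giant step factor: 14^(-12) ≡ 64 (mod 131).
Scan 77·64^i mod 131 for i = 0, 1, …:
  i=0: 77   i=1: 81   i=2: 75   i=3: 84
  i=4: 5   i=5: 58   i=6: 44   i=7: 65
Match at i=7, j=2: x = 7·12 + 2 = 86.

86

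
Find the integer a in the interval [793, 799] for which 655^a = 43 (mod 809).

794

Compute 655^793 mod 809 = 47, then multiply by 655 repeatedly:
  655^793=47  655^794=43
Found 43 at exponent 794.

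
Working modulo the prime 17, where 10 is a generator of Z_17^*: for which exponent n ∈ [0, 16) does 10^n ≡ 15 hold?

Successive powers of 10 modulo 17:
  10^0=1  10^1=10  10^2=15
So 10^2 ≡ 15 (mod 17), giving n = 2.

2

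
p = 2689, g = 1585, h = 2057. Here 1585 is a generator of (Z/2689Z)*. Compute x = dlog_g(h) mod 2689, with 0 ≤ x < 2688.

2121

Baby-step giant-step with m = ceil(sqrt(2688)) = 52.
Baby table (1585^j mod 2689 for j=0..51):
  0:1  1:1585  2:699  3:47  4:1892  5:585  6:2209  7:187
  8:605  9:1641  10:722  11:1545  12:1835  13:1666  14:12  15:197
  16:321  17:564  18:1192  19:1642  20:2307  21:2244  22:1882  23:869
  24:597  25:2406  26:508  27:1169  28:144  29:2364  30:1163  31:1390
  32:859  33:881  34:794  35:38  36:1072  37:2361  38:1786  39:1982
  40:718  41:583  42:1728  43:1478  44:511  45:546  46:2241  47:2505
  48:1461  49:456  50:2108  51:1442
Giant step factor: 1585^(-52) ≡ 1647 (mod 2689).
Scan 2057·1647^i mod 2689 for i = 0, 1, …:
  i=0: 2057   i=1: 2428   i=2: 373   i=3: 1239
  i=4: 2371   i=5: 609   i=6: 26   i=7: 2487
  i=8: 742   i=9: 1268     …   i=39: 1762
  i=40: 583
Match at i=40, j=41: x = 40·52 + 41 = 2121.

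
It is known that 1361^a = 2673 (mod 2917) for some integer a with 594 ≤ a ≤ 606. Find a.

601

Compute 1361^594 mod 2917 = 919, then multiply by 1361 repeatedly:
  1361^594=919  1361^595=2283  1361^596=558  1361^597=1018  1361^598=2840
  1361^599=215  1361^600=915  1361^601=2673
Found 2673 at exponent 601.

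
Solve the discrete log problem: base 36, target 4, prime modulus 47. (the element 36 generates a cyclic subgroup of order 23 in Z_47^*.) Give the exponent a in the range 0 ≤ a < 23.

15

Successive powers of 36 modulo 47:
  36^0=1  36^1=36  36^2=27  36^3=32  36^4=24  36^5=18
  36^6=37  36^7=16  36^8=12  36^9=9  36^10=42  36^11=8
  36^12=6  36^13=28  36^14=21  36^15=4
So 36^15 ≡ 4 (mod 47), giving a = 15.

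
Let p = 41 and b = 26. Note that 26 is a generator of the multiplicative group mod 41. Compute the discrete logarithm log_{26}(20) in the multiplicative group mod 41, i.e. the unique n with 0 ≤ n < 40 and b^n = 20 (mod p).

2

Successive powers of 26 modulo 41:
  26^0=1  26^1=26  26^2=20
So 26^2 ≡ 20 (mod 41), giving n = 2.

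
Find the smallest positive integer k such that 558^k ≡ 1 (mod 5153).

184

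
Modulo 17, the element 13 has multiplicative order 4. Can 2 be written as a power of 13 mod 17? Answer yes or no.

no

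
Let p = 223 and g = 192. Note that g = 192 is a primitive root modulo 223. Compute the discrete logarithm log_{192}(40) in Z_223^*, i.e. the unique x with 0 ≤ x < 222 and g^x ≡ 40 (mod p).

185

Baby-step giant-step with m = ceil(sqrt(222)) = 15.
Baby table (192^j mod 223 for j=0..14):
  0:1  1:192  2:69  3:91  4:78  5:35  6:30  7:185
  8:63  9:54  10:110  11:158  12:8  13:198  14:106
Giant step factor: 192^(-15) ≡ 189 (mod 223).
Scan 40·189^i mod 223 for i = 0, 1, …:
  i=0: 40   i=1: 201   i=2: 79   i=3: 213
  i=4: 117   i=5: 36   i=6: 114   i=7: 138
  i=8: 214   i=9: 83   i=10: 77   i=11: 58
  i=12: 35
Match at i=12, j=5: x = 12·15 + 5 = 185.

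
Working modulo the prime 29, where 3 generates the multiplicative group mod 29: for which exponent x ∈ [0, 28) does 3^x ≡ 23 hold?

4

Successive powers of 3 modulo 29:
  3^0=1  3^1=3  3^2=9  3^3=27  3^4=23
So 3^4 ≡ 23 (mod 29), giving x = 4.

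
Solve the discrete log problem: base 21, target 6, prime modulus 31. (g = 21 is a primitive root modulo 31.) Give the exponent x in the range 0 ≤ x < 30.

Successive powers of 21 modulo 31:
  21^0=1  21^1=21  21^2=7  21^3=23  21^4=18  21^5=6
So 21^5 ≡ 6 (mod 31), giving x = 5.

5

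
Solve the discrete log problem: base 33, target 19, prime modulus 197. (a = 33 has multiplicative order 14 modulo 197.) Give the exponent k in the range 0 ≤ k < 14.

Successive powers of 33 modulo 197:
  33^0=1  33^1=33  33^2=104  33^3=83  33^4=178  33^5=161
  33^6=191  33^7=196  33^8=164  33^9=93  33^10=114  33^11=19
So 33^11 ≡ 19 (mod 197), giving k = 11.

11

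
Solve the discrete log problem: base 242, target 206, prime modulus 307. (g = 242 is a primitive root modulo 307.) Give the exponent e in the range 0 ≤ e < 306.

201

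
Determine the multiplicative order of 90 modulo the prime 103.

34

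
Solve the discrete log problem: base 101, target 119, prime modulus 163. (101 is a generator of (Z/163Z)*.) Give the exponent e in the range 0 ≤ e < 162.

106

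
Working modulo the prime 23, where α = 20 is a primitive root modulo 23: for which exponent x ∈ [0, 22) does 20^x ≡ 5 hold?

9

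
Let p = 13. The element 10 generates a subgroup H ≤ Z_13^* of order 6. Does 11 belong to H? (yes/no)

no

⟨10⟩ has order 6; its elements mod 13 are {1, 3, 4, 9, 10, 12}.
11 is not in this set.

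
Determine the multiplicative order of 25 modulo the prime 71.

5

The order of 25 must divide p − 1 = 70 = 2 · 5 · 7.
Divisors: 1, 2, 5, 7, 10, 14, 35, 70.
Check each in increasing order: 25^1 ≡ 25;  25^2 ≡ 57;  25^5 ≡ 1.
Smallest exponent giving 1 is 5.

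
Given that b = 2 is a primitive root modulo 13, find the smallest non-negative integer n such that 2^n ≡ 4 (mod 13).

Successive powers of 2 modulo 13:
  2^0=1  2^1=2  2^2=4
So 2^2 ≡ 4 (mod 13), giving n = 2.

2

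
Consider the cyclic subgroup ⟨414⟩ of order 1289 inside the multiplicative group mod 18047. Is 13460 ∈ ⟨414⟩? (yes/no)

13460 ∈ ⟨414⟩ iff 13460^1289 ≡ 1 (mod 18047), since |⟨414⟩| = 1289.
13460^1289 mod 18047 = 1.
Since 1 = 1, 13460 lies in the subgroup.

yes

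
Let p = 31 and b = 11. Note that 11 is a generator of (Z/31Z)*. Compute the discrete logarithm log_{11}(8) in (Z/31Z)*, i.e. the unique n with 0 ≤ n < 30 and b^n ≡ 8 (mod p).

Successive powers of 11 modulo 31:
  11^0=1  11^1=11  11^2=28  11^3=29  11^4=9  11^5=6
  11^6=4  11^7=13  11^8=19  11^9=23  11^10=5  11^11=24
  11^12=16  11^13=21  11^14=14  11^15=30  11^16=20  11^17=3
  11^18=2  11^19=22  11^20=25  11^21=27  11^22=18  11^23=12
  11^24=8
So 11^24 ≡ 8 (mod 31), giving n = 24.

24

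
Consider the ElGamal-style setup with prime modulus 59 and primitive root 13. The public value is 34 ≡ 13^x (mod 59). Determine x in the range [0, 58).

Baby-step giant-step with m = ceil(sqrt(58)) = 8.
Baby table (13^j mod 59 for j=0..7):
  0:1  1:13  2:51  3:14  4:5  5:6  6:19  7:11
Giant step factor: 13^(-8) ≡ 26 (mod 59).
Scan 34·26^i mod 59 for i = 0, 1, …:
  i=0: 34   i=1: 58   i=2: 33   i=3: 32
  i=4: 6
Match at i=4, j=5: x = 4·8 + 5 = 37.

37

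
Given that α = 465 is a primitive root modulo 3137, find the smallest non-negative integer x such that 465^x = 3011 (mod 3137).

Baby-step giant-step with m = ceil(sqrt(3136)) = 56.
Baby table (465^j mod 3137 for j=0..55):
  0:1  1:465  2:2909  3:638  4:1792  5:1975  6:2371  7:1428
  8:2113  9:664  10:1334  11:2321  12:137  13:965  14:134  15:2707
  16:818  17:793  18:1716  19:1142  20:877  21:3132  22:812  23:1140
  24:3084  25:451  26:2673  27:693  28:2271  29:1983  30:2954  31:2741
  32:943  33:2452  34:1449  35:2467  36:2150  37:2184  38:2309  39:831
  40:564  41:1889  42:25  43:2214  44:574  45:265  46:882  47:2320
  48:2809  49:1193  50:2633  51:915  52:1980  53:1559  54:288  55:2166
Giant step factor: 465^(-56) ≡ 2975 (mod 3137).
Scan 3011·2975^i mod 3137 for i = 0, 1, …:
  i=0: 3011   i=1: 1590   i=2: 2791   i=3: 2723
  i=4: 1191   i=5: 1552   i=6: 2673
Match at i=6, j=26: x = 6·56 + 26 = 362.

362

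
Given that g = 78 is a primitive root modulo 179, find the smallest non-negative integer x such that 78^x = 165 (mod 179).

77

Baby-step giant-step with m = ceil(sqrt(178)) = 14.
Baby table (78^j mod 179 for j=0..13):
  0:1  1:78  2:177  3:23  4:4  5:133  6:171  7:92
  8:16  9:174  10:147  11:10  12:64  13:159
Giant step factor: 78^(-14) ≡ 172 (mod 179).
Scan 165·172^i mod 179 for i = 0, 1, …:
  i=0: 165   i=1: 98   i=2: 30   i=3: 148
  i=4: 38   i=5: 92
Match at i=5, j=7: x = 5·14 + 7 = 77.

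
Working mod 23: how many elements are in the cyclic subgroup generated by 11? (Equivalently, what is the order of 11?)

22

The order of 11 must divide p − 1 = 22 = 2 · 11.
Divisors: 1, 2, 11, 22.
Check each in increasing order: 11^1 ≡ 11;  11^2 ≡ 6;  11^11 ≡ 22;  11^22 ≡ 1.
Smallest exponent giving 1 is 22.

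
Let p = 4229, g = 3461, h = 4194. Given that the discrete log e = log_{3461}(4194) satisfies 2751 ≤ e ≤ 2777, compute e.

2776

Compute 3461^2751 mod 4229 = 754, then multiply by 3461 repeatedly:
  3461^2751=754  3461^2752=301  3461^2753=1427  3461^2754=3604  3461^2755=2123
  3461^2756=1930  3461^2757=2139  3461^2758=2329  3461^2759=195  3461^2760=2484
  3461^2761=3796  3461^2762=2682  3461^2763=3976  3461^2764=3999  3461^2765=3251
  3461^2766=2571  3461^2767=415  3461^2768=2684  3461^2769=2440  3461^2770=3756
  3461^2771=3799  3461^2772=378  3461^2773=1497  3461^2774=592  3461^2775=2076
  3461^2776=4194
Found 4194 at exponent 2776.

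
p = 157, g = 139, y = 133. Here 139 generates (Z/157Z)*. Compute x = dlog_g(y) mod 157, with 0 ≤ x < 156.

17

Successive powers of 139 modulo 157:
  139^0=1  139^1=139  139^2=10  139^3=134  139^4=100  139^5=84
  139^6=58  139^7=55  139^8=109  139^9=79  139^10=148  139^11=5
  139^12=67  139^13=50  139^14=42  139^15=29  139^16=106  139^17=133
So 139^17 ≡ 133 (mod 157), giving x = 17.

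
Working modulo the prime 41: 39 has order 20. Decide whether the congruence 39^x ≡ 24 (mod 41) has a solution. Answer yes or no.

no

24 ∈ ⟨39⟩ iff 24^20 ≡ 1 (mod 41), since |⟨39⟩| = 20.
24^20 mod 41 = 40.
Since 40 ≠ 1, 24 does not lie in the subgroup.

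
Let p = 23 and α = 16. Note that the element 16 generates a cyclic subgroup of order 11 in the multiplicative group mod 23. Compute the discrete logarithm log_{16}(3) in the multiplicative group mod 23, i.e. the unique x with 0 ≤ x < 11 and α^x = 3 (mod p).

2

Successive powers of 16 modulo 23:
  16^0=1  16^1=16  16^2=3
So 16^2 ≡ 3 (mod 23), giving x = 2.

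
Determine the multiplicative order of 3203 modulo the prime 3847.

The order of 3203 must divide p − 1 = 3846 = 2 · 3 · 641.
Divisors: 1, 2, 3, 6, 641, 1282, 1923, 3846.
Check each in increasing order: 3203^1 ≡ 3203;  3203^2 ≡ 3107;  3203^3 ≡ 3379;  3203^6 ≡ 3592;  3203^641 ≡ 1955;  3203^1282 ≡ 1954;  3203^1923 ≡ 3846;  3203^3846 ≡ 1.
Smallest exponent giving 1 is 3846.

3846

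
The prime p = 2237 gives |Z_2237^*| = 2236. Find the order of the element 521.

The order of 521 must divide p − 1 = 2236 = 2^2 · 13 · 43.
Divisors: 1, 2, 4, 13, 26, 43, 52, 86, 172, 559, 1118, 2236.
Check each in increasing order: 521^1 ≡ 521;  521^2 ≡ 764;  521^4 ≡ 2076;  521^13 ≡ 1830;  521^26 ≡ 111;  521^43 ≡ 1010;  521^52 ≡ 1136;  521^86 ≡ 28;  521^172 ≡ 784;  521^559 ≡ 1021;  521^1118 ≡ 2236;  521^2236 ≡ 1.
Smallest exponent giving 1 is 2236.

2236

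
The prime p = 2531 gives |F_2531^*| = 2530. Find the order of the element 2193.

1265

The order of 2193 must divide p − 1 = 2530 = 2 · 5 · 11 · 23.
Divisors: 1, 2, 5, 10, 11, 22, 23, 46, 55, 110, 115, 230, 253, 506, 1265, 2530.
Check each in increasing order: 2193^1 ≡ 2193;  2193^2 ≡ 349;  2193^5 ≡ 508;  2193^10 ≡ 2433;  2193^11 ≡ 221;  2193^22 ≡ 752;  2193^23 ≡ 1455;  2193^46 ≡ 1109;  2193^55 ≡ 666;  2193^110 ≡ 631;  2193^115 ≡ 1642;  2193^230 ≡ 649;  2193^253 ≡ 232;  2193^506 ≡ 673;  2193^1265 ≡ 1.
Smallest exponent giving 1 is 1265.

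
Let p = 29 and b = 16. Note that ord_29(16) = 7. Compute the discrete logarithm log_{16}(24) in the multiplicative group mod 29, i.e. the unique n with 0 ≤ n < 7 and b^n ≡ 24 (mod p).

Successive powers of 16 modulo 29:
  16^0=1  16^1=16  16^2=24
So 16^2 ≡ 24 (mod 29), giving n = 2.

2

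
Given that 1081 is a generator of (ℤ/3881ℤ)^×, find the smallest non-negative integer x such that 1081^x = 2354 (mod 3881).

Baby-step giant-step with m = ceil(sqrt(3880)) = 63.
Baby table (1081^j mod 3881 for j=0..62):
  0:1  1:1081  2:380  3:3275  4:803  5:2580  6:2422  7:2388
  8:563  9:3167  10:485  11:350  12:1893  13:1046  14:1355  15:1618
  16:2608  17:1642  18:1385  19:3000  20:2365  21:2867  22:2189  23:2780
  24:1286  25:768  26:3555  27:765  28:312  29:3506  30:2130  31:1097
  32:2152  33:1593  34:2750  35:3785  36:1011  37:2330  38:3842  39:532
  40:704  41:348  42:3612  43:286  44:2567  45:12  46:1329  47:679
  48:490  49:1874  50:3793  51:1897  52:1489  53:2875  54:3075  55:1939
  56:319  57:3311  58:909  59:736  60:11  61:248  62:299
Giant step factor: 1081^(-63) ≡ 733 (mod 3881).
Scan 2354·733^i mod 3881 for i = 0, 1, …:
  i=0: 2354   i=1: 2318   i=2: 3097   i=3: 3597
  i=4: 1402   i=5: 3082   i=6: 364   i=7: 2904
  i=8: 1844   i=9: 1064     …   i=59: 334
  i=60: 319
Match at i=60, j=56: x = 60·63 + 56 = 3836.

3836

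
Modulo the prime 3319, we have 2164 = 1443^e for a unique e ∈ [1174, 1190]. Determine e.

1175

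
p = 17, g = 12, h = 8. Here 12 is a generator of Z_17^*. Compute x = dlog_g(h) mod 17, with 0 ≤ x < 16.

Successive powers of 12 modulo 17:
  12^0=1  12^1=12  12^2=8
So 12^2 ≡ 8 (mod 17), giving x = 2.

2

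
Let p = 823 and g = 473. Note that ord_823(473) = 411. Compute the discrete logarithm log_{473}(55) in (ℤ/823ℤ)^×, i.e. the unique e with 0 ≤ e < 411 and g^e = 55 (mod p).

Baby-step giant-step with m = ceil(sqrt(411)) = 21.
Baby table (473^j mod 823 for j=0..20):
  0:1  1:473  2:696  3:8  4:492  5:630  6:64  7:644
  8:102  9:512  10:214  11:816  12:804  13:66  14:767  15:671
  16:528  17:375  18:430  19:109  20:531
Giant step factor: 473^(-21) ≡ 228 (mod 823).
Scan 55·228^i mod 823 for i = 0, 1, …:
  i=0: 55   i=1: 195   i=2: 18   i=3: 812
  i=4: 784   i=5: 161   i=6: 496   i=7: 337
  i=8: 297   i=9: 230     …   i=17: 419
  i=18: 64
Match at i=18, j=6: e = 18·21 + 6 = 384.

384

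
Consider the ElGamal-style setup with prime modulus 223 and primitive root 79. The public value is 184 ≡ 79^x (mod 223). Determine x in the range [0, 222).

Baby-step giant-step with m = ceil(sqrt(222)) = 15.
Baby table (79^j mod 223 for j=0..14):
  0:1  1:79  2:220  3:209  4:9  5:42  6:196  7:97
  8:81  9:155  10:203  11:204  12:60  13:57  14:43
Giant step factor: 79^(-15) ≡ 193 (mod 223).
Scan 184·193^i mod 223 for i = 0, 1, …:
  i=0: 184   i=1: 55   i=2: 134   i=3: 217
  i=4: 180   i=5: 175   i=6: 102   i=7: 62
  i=8: 147   i=9: 50   i=10: 61   i=11: 177
  i=12: 42
Match at i=12, j=5: x = 12·15 + 5 = 185.

185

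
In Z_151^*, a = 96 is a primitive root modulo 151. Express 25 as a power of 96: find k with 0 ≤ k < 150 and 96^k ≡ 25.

4

Baby-step giant-step with m = ceil(sqrt(150)) = 13.
Baby table (96^j mod 151 for j=0..12):
  0:1  1:96  2:5  3:27  4:25  5:135  6:125  7:71
  8:21  9:53  10:105  11:114  12:72
Giant step factor: 96^(-13) ≡ 111 (mod 151).
Scan 25·111^i mod 151 for i = 0, 1, …:
  i=0: 25
Match at i=0, j=4: k = 0·13 + 4 = 4.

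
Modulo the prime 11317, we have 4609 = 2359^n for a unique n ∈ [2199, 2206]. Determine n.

2200

Compute 2359^2199 mod 11317 = 2108, then multiply by 2359 repeatedly:
  2359^2199=2108  2359^2200=4609
Found 4609 at exponent 2200.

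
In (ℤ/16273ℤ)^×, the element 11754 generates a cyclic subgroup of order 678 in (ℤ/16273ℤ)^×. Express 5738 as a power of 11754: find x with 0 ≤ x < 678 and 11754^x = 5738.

457

Baby-step giant-step with m = ceil(sqrt(678)) = 27.
Baby table (11754^j mod 16273 for j=0..26):
  0:1  1:11754  2:15019  3:3822  4:10308  5:7747  6:10803  7:243
  8:8447  9:4465  10:1185  11:15075  12:11126  13:5176  14:10230  15:2223
  16:10977  17:11314  18:1800  19:2300  20:4747  21:12394  22:3180  23:14912
  24:15438  25:14302  26:5618
Giant step factor: 11754^(-27) ≡ 4798 (mod 16273).
Scan 5738·4798^i mod 16273 for i = 0, 1, …:
  i=0: 5738   i=1: 13281   i=2: 13443   i=3: 9615
  i=4: 15088   i=5: 9920   i=6: 13908   i=7: 11284
  i=8: 361   i=9: 7140     …   i=15: 8577
  i=16: 14302
Match at i=16, j=25: x = 16·27 + 25 = 457.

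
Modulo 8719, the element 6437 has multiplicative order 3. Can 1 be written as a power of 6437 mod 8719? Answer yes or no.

yes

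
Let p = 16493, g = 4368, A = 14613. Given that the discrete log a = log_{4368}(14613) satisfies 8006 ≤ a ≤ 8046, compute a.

8037

Compute 4368^8006 mod 16493 = 9979, then multiply by 4368 repeatedly:
  4368^8006=9979  4368^8007=13766  4368^8008=12903  4368^8009=3723  4368^8010=16459
  4368^8011=16418  4368^8012=2260  4368^8013=8866  4368^8014=1124  4368^8015=11211
  4368^8016=1931  4368^8017=6685  4368^8018=7470  4368^8019=5806  4368^8020=10867
  4368^8021=202  4368^8022=8207  4368^8023=8887  4368^8024=10387  4368^8025=14666
  4368^8026=2276  4368^8027=12782  4368^8028=2971  4368^8029=13830  4368^8030=12074
  4368^8031=11111  4368^8032=10442  4368^8033=7511  4368^8034=3471  4368^8035=4261
  4368^8036=7944  4368^8037=14613
Found 14613 at exponent 8037.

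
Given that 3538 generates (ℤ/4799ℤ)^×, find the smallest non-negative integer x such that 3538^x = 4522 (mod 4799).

Baby-step giant-step with m = ceil(sqrt(4798)) = 70.
Baby table (3538^j mod 4799 for j=0..69):
  0:1  1:3538  2:1652  3:4393  4:3272  5:1148  6:1670  7:891
  8:4214  9:3438  10:2978  11:2359  12:681  13:280  14:2046  15:1856
  16:1496  17:4350  18:4706  19:2097  20:4731  21:4165  22:2840  23:3613
  24:3057  25:3519  26:1616  27:1799  28:1388  29:1367  30:3853  31:2754
  32:1682  33:156  34:43  35:3365  36:3850  37:1738  38:1525  39:1374
  40:4624  41:4720  42:3639  43:3864  44:3280  45:658  46:489  47:2442
  48:1596  49:3024  50:1941  51:4688  52:800  53:3789  54:1875  55:1532
  56:2145  57:1791  58:1878  59:2548  60:2302  61:573  62:2096  63:1193
  64:2513  65:3246  66:341  67:1909  68:1849  69:725
Giant step factor: 3538^(-70) ≡ 1548 (mod 4799).
Scan 4522·1548^i mod 4799 for i = 0, 1, …:
  i=0: 4522   i=1: 3114   i=2: 2276   i=3: 782
  i=4: 1188   i=5: 1007   i=6: 3960   i=7: 1757
  i=8: 3602   i=9: 4257     …   i=22: 1855
  i=23: 1738
Match at i=23, j=37: x = 23·70 + 37 = 1647.

1647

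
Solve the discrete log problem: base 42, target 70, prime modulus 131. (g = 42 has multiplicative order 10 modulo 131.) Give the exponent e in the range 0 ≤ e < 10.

7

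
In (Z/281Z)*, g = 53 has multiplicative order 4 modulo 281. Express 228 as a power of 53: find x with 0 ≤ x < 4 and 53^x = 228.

3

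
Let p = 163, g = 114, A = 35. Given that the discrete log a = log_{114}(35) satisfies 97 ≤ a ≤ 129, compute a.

Compute 114^97 mod 163 = 66, then multiply by 114 repeatedly:
  114^97=66  114^98=26  114^99=30  114^100=160  114^101=147
  114^102=132  114^103=52  114^104=60  114^105=157  114^106=131
  114^107=101  114^108=104  114^109=120  114^110=151  114^111=99
  114^112=39  114^113=45  114^114=77  114^115=139  114^116=35
Found 35 at exponent 116.

116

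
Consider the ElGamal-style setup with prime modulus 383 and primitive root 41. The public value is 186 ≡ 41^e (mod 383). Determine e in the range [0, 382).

Baby-step giant-step with m = ceil(sqrt(382)) = 20.
Baby table (41^j mod 383 for j=0..19):
  0:1  1:41  2:149  3:364  4:370  5:233  6:361  7:247
  8:169  9:35  10:286  11:236  12:101  13:311  14:112  15:379
  16:219  17:170  18:76  19:52
Giant step factor: 41^(-20) ≡ 353 (mod 383).
Scan 186·353^i mod 383 for i = 0, 1, …:
  i=0: 186   i=1: 165   i=2: 29   i=3: 279
  i=4: 56   i=5: 235   i=6: 227   i=7: 84
  i=8: 161   i=9: 149
Match at i=9, j=2: e = 9·20 + 2 = 182.

182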